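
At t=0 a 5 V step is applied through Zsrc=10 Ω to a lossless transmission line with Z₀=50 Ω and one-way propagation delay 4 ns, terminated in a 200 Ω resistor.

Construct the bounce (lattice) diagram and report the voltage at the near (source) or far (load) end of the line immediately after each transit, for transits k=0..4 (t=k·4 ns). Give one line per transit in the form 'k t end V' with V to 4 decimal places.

0 0 source 4.1667
1 4 load 6.6667
2 8 source 5.0000
3 12 load 4.0000
4 16 source 4.6667

Γ_L=0.600000, Γ_S=-0.666667; launch V₁=5·50/60=4.166667
k=0 src: V=4.1667
k=1 load: inc=4.166667, refl=4.166667·0.600000=2.5000; V=0.000000+4.166667+2.500000=6.6667
k=2 src: inc=2.500000, refl=2.500000·-0.666667=-1.6667; V=4.166667+2.500000+-1.666667=5.0000
k=3 load: inc=-1.666667, refl=-1.666667·0.600000=-1.0000; V=6.666667+-1.666667+-1.000000=4.0000
k=4 src: inc=-1.000000, refl=-1.000000·-0.666667=0.6667; V=5.000000+-1.000000+0.666667=4.6667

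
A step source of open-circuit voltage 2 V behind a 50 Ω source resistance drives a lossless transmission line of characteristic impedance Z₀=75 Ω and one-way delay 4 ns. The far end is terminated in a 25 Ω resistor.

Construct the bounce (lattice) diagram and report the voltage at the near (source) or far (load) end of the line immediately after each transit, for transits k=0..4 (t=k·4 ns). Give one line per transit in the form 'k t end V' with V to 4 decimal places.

0 0 source 1.2000
1 4 load 0.6000
2 8 source 0.7200
3 12 load 0.6600
4 16 source 0.6720

Γ_L=-0.500000, Γ_S=-0.200000; launch V₁=2·75/125=1.200000
k=0 src: V=1.2000
k=1 load: inc=1.200000, refl=1.200000·-0.500000=-0.6000; V=0.000000+1.200000+-0.600000=0.6000
k=2 src: inc=-0.600000, refl=-0.600000·-0.200000=0.1200; V=1.200000+-0.600000+0.120000=0.7200
k=3 load: inc=0.120000, refl=0.120000·-0.500000=-0.0600; V=0.600000+0.120000+-0.060000=0.6600
k=4 src: inc=-0.060000, refl=-0.060000·-0.200000=0.0120; V=0.720000+-0.060000+0.012000=0.6720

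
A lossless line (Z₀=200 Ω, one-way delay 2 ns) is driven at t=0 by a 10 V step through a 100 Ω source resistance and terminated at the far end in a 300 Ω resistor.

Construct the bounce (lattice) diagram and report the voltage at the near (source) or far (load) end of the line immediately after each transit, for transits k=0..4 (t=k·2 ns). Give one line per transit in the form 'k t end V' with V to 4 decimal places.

0 0 source 6.6667
1 2 load 8.0000
2 4 source 7.5556
3 6 load 7.4667
4 8 source 7.4963

Γ_L=0.200000, Γ_S=-0.333333; launch V₁=10·200/300=6.666667
k=0 src: V=6.6667
k=1 load: inc=6.666667, refl=6.666667·0.200000=1.3333; V=0.000000+6.666667+1.333333=8.0000
k=2 src: inc=1.333333, refl=1.333333·-0.333333=-0.4444; V=6.666667+1.333333+-0.444444=7.5556
k=3 load: inc=-0.444444, refl=-0.444444·0.200000=-0.0889; V=8.000000+-0.444444+-0.088889=7.4667
k=4 src: inc=-0.088889, refl=-0.088889·-0.333333=0.0296; V=7.555556+-0.088889+0.029630=7.4963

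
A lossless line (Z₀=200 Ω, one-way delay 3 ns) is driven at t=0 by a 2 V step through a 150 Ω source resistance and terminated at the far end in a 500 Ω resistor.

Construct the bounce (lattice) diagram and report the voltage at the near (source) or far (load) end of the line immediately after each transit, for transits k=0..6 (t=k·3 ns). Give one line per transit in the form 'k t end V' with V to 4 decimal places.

Γ_L=0.428571, Γ_S=-0.142857; launch V₁=2·200/350=1.142857
k=0 src: V=1.1429
k=1 load: inc=1.142857, refl=1.142857·0.428571=0.4898; V=0.000000+1.142857+0.489796=1.6327
k=2 src: inc=0.489796, refl=0.489796·-0.142857=-0.0700; V=1.142857+0.489796+-0.069971=1.5627
k=3 load: inc=-0.069971, refl=-0.069971·0.428571=-0.0300; V=1.632653+-0.069971+-0.029988=1.5327
k=4 src: inc=-0.029988, refl=-0.029988·-0.142857=0.0043; V=1.562682+-0.029988+0.004284=1.5370
k=5 load: inc=0.004284, refl=0.004284·0.428571=0.0018; V=1.532695+0.004284+0.001836=1.5388
k=6 src: inc=0.001836, refl=0.001836·-0.142857=-0.0003; V=1.536979+0.001836+-0.000262=1.5386

0 0 source 1.1429
1 3 load 1.6327
2 6 source 1.5627
3 9 load 1.5327
4 12 source 1.5370
5 15 load 1.5388
6 18 source 1.5386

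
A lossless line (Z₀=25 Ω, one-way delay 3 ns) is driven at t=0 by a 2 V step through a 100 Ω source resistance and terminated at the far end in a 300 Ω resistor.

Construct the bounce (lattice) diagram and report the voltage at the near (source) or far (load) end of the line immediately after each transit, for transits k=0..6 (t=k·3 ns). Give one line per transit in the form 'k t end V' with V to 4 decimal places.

Γ_L=0.846154, Γ_S=0.600000; launch V₁=2·25/125=0.400000
k=0 src: V=0.4000
k=1 load: inc=0.400000, refl=0.400000·0.846154=0.3385; V=0.000000+0.400000+0.338462=0.7385
k=2 src: inc=0.338462, refl=0.338462·0.600000=0.2031; V=0.400000+0.338462+0.203077=0.9415
k=3 load: inc=0.203077, refl=0.203077·0.846154=0.1718; V=0.738462+0.203077+0.171834=1.1134
k=4 src: inc=0.171834, refl=0.171834·0.600000=0.1031; V=0.941538+0.171834+0.103101=1.2165
k=5 load: inc=0.103101, refl=0.103101·0.846154=0.0872; V=1.113373+0.103101+0.087239=1.3037
k=6 src: inc=0.087239, refl=0.087239·0.600000=0.0523; V=1.216473+0.087239+0.052343=1.3561

0 0 source 0.4000
1 3 load 0.7385
2 6 source 0.9415
3 9 load 1.1134
4 12 source 1.2165
5 15 load 1.3037
6 18 source 1.3561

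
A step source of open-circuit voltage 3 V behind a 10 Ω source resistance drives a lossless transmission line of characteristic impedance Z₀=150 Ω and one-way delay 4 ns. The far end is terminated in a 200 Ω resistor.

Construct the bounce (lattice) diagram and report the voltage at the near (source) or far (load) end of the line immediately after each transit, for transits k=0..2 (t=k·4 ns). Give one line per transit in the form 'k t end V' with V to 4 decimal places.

Γ_L=0.142857, Γ_S=-0.875000; launch V₁=3·150/160=2.812500
k=0 src: V=2.8125
k=1 load: inc=2.812500, refl=2.812500·0.142857=0.4018; V=0.000000+2.812500+0.401786=3.2143
k=2 src: inc=0.401786, refl=0.401786·-0.875000=-0.3516; V=2.812500+0.401786+-0.351562=2.8627

0 0 source 2.8125
1 4 load 3.2143
2 8 source 2.8627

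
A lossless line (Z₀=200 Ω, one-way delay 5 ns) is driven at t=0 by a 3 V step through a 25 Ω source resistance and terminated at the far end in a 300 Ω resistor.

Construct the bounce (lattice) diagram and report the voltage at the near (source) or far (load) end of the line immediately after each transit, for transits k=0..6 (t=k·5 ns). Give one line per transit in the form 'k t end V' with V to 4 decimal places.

Γ_L=0.200000, Γ_S=-0.777778; launch V₁=3·200/225=2.666667
k=0 src: V=2.6667
k=1 load: inc=2.666667, refl=2.666667·0.200000=0.5333; V=0.000000+2.666667+0.533333=3.2000
k=2 src: inc=0.533333, refl=0.533333·-0.777778=-0.4148; V=2.666667+0.533333+-0.414815=2.7852
k=3 load: inc=-0.414815, refl=-0.414815·0.200000=-0.0830; V=3.200000+-0.414815+-0.082963=2.7022
k=4 src: inc=-0.082963, refl=-0.082963·-0.777778=0.0645; V=2.785185+-0.082963+0.064527=2.7667
k=5 load: inc=0.064527, refl=0.064527·0.200000=0.0129; V=2.702222+0.064527+0.012905=2.7797
k=6 src: inc=0.012905, refl=0.012905·-0.777778=-0.0100; V=2.766749+0.012905+-0.010037=2.7696

0 0 source 2.6667
1 5 load 3.2000
2 10 source 2.7852
3 15 load 2.7022
4 20 source 2.7667
5 25 load 2.7797
6 30 source 2.7696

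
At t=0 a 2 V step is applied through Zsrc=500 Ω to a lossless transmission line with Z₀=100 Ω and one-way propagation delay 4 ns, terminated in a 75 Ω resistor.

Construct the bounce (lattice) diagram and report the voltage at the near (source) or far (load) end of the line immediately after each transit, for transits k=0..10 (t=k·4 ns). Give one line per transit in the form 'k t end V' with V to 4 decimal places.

Γ_L=-0.142857, Γ_S=0.666667; launch V₁=2·100/600=0.333333
k=0 src: V=0.3333
k=1 load: inc=0.333333, refl=0.333333·-0.142857=-0.0476; V=0.000000+0.333333+-0.047619=0.2857
k=2 src: inc=-0.047619, refl=-0.047619·0.666667=-0.0317; V=0.333333+-0.047619+-0.031746=0.2540
k=3 load: inc=-0.031746, refl=-0.031746·-0.142857=0.0045; V=0.285714+-0.031746+0.004535=0.2585
k=4 src: inc=0.004535, refl=0.004535·0.666667=0.0030; V=0.253968+0.004535+0.003023=0.2615
k=5 load: inc=0.003023, refl=0.003023·-0.142857=-0.0004; V=0.258503+0.003023+-0.000432=0.2611
k=6 src: inc=-0.000432, refl=-0.000432·0.666667=-0.0003; V=0.261527+-0.000432+-0.000288=0.2608
k=7 load: inc=-0.000288, refl=-0.000288·-0.142857=0.0000; V=0.261095+-0.000288+0.000041=0.2608
k=8 src: inc=0.000041, refl=0.000041·0.666667=0.0000; V=0.260807+0.000041+0.000027=0.2609
k=9 load: inc=0.000027, refl=0.000027·-0.142857=-0.0000; V=0.260848+0.000027+-0.000004=0.2609
k=10 src: inc=-0.000004, refl=-0.000004·0.666667=-0.0000; V=0.260876+-0.000004+-0.000003=0.2609

0 0 source 0.3333
1 4 load 0.2857
2 8 source 0.2540
3 12 load 0.2585
4 16 source 0.2615
5 20 load 0.2611
6 24 source 0.2608
7 28 load 0.2608
8 32 source 0.2609
9 36 load 0.2609
10 40 source 0.2609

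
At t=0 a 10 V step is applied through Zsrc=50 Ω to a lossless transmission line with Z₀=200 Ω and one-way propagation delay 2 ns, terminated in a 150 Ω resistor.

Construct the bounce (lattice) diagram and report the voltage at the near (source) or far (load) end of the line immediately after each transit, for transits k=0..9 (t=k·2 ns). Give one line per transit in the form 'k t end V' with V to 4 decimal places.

0 0 source 8.0000
1 2 load 6.8571
2 4 source 7.5429
3 6 load 7.4449
4 8 source 7.5037
5 10 load 7.4953
6 12 source 7.5003
7 14 load 7.4996
8 16 source 7.5000
9 18 load 7.5000

Γ_L=-0.142857, Γ_S=-0.600000; launch V₁=10·200/250=8.000000
k=0 src: V=8.0000
k=1 load: inc=8.000000, refl=8.000000·-0.142857=-1.1429; V=0.000000+8.000000+-1.142857=6.8571
k=2 src: inc=-1.142857, refl=-1.142857·-0.600000=0.6857; V=8.000000+-1.142857+0.685714=7.5429
k=3 load: inc=0.685714, refl=0.685714·-0.142857=-0.0980; V=6.857143+0.685714+-0.097959=7.4449
k=4 src: inc=-0.097959, refl=-0.097959·-0.600000=0.0588; V=7.542857+-0.097959+0.058776=7.5037
k=5 load: inc=0.058776, refl=0.058776·-0.142857=-0.0084; V=7.444898+0.058776+-0.008397=7.4953
k=6 src: inc=-0.008397, refl=-0.008397·-0.600000=0.0050; V=7.503673+-0.008397+0.005038=7.5003
k=7 load: inc=0.005038, refl=0.005038·-0.142857=-0.0007; V=7.495277+0.005038+-0.000720=7.4996
k=8 src: inc=-0.000720, refl=-0.000720·-0.600000=0.0004; V=7.500315+-0.000720+0.000432=7.5000
k=9 load: inc=0.000432, refl=0.000432·-0.142857=-0.0001; V=7.499595+0.000432+-0.000062=7.5000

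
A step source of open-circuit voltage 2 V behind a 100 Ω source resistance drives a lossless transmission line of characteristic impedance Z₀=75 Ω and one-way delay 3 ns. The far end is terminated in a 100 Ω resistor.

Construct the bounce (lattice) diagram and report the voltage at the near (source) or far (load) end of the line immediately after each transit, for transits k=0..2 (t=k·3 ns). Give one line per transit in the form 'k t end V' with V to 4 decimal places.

Γ_L=0.142857, Γ_S=0.142857; launch V₁=2·75/175=0.857143
k=0 src: V=0.8571
k=1 load: inc=0.857143, refl=0.857143·0.142857=0.1224; V=0.000000+0.857143+0.122449=0.9796
k=2 src: inc=0.122449, refl=0.122449·0.142857=0.0175; V=0.857143+0.122449+0.017493=0.9971

0 0 source 0.8571
1 3 load 0.9796
2 6 source 0.9971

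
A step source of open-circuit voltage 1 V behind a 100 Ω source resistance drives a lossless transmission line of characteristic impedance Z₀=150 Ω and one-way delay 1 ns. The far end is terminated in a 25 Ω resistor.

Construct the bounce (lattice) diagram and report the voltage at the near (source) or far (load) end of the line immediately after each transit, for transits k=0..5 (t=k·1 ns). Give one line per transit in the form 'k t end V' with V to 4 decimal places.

0 0 source 0.6000
1 1 load 0.1714
2 2 source 0.2571
3 3 load 0.1959
4 4 source 0.2082
5 5 load 0.1994

Γ_L=-0.714286, Γ_S=-0.200000; launch V₁=1·150/250=0.600000
k=0 src: V=0.6000
k=1 load: inc=0.600000, refl=0.600000·-0.714286=-0.4286; V=0.000000+0.600000+-0.428571=0.1714
k=2 src: inc=-0.428571, refl=-0.428571·-0.200000=0.0857; V=0.600000+-0.428571+0.085714=0.2571
k=3 load: inc=0.085714, refl=0.085714·-0.714286=-0.0612; V=0.171429+0.085714+-0.061224=0.1959
k=4 src: inc=-0.061224, refl=-0.061224·-0.200000=0.0122; V=0.257143+-0.061224+0.012245=0.2082
k=5 load: inc=0.012245, refl=0.012245·-0.714286=-0.0087; V=0.195918+0.012245+-0.008746=0.1994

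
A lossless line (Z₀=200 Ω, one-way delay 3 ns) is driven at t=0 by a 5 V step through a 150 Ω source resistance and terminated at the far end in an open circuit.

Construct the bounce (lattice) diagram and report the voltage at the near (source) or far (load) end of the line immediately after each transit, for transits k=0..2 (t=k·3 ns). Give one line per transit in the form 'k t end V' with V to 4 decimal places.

Γ_L=1.000000, Γ_S=-0.142857; launch V₁=5·200/350=2.857143
k=0 src: V=2.8571
k=1 load: inc=2.857143, refl=2.857143·1.000000=2.8571; V=0.000000+2.857143+2.857143=5.7143
k=2 src: inc=2.857143, refl=2.857143·-0.142857=-0.4082; V=2.857143+2.857143+-0.408163=5.3061

0 0 source 2.8571
1 3 load 5.7143
2 6 source 5.3061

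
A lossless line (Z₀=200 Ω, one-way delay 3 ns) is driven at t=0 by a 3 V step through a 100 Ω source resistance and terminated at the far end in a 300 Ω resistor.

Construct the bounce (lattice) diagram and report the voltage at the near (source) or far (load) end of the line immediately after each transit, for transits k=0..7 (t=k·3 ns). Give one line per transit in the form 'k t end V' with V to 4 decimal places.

Γ_L=0.200000, Γ_S=-0.333333; launch V₁=3·200/300=2.000000
k=0 src: V=2.0000
k=1 load: inc=2.000000, refl=2.000000·0.200000=0.4000; V=0.000000+2.000000+0.400000=2.4000
k=2 src: inc=0.400000, refl=0.400000·-0.333333=-0.1333; V=2.000000+0.400000+-0.133333=2.2667
k=3 load: inc=-0.133333, refl=-0.133333·0.200000=-0.0267; V=2.400000+-0.133333+-0.026667=2.2400
k=4 src: inc=-0.026667, refl=-0.026667·-0.333333=0.0089; V=2.266667+-0.026667+0.008889=2.2489
k=5 load: inc=0.008889, refl=0.008889·0.200000=0.0018; V=2.240000+0.008889+0.001778=2.2507
k=6 src: inc=0.001778, refl=0.001778·-0.333333=-0.0006; V=2.248889+0.001778+-0.000593=2.2501
k=7 load: inc=-0.000593, refl=-0.000593·0.200000=-0.0001; V=2.250667+-0.000593+-0.000119=2.2500

0 0 source 2.0000
1 3 load 2.4000
2 6 source 2.2667
3 9 load 2.2400
4 12 source 2.2489
5 15 load 2.2507
6 18 source 2.2501
7 21 load 2.2500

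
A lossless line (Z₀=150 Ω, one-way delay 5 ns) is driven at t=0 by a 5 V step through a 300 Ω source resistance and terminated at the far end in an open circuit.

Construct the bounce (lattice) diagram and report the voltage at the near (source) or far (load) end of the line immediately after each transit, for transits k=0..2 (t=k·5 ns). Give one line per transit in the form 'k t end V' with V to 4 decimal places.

0 0 source 1.6667
1 5 load 3.3333
2 10 source 3.8889

Γ_L=1.000000, Γ_S=0.333333; launch V₁=5·150/450=1.666667
k=0 src: V=1.6667
k=1 load: inc=1.666667, refl=1.666667·1.000000=1.6667; V=0.000000+1.666667+1.666667=3.3333
k=2 src: inc=1.666667, refl=1.666667·0.333333=0.5556; V=1.666667+1.666667+0.555556=3.8889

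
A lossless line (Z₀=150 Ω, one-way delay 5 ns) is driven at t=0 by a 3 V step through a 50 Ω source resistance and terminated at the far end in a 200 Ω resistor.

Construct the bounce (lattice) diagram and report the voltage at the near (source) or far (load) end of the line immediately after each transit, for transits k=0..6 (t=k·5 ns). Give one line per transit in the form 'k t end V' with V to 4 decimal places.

0 0 source 2.2500
1 5 load 2.5714
2 10 source 2.4107
3 15 load 2.3878
4 20 source 2.3992
5 25 load 2.4009
6 30 source 2.4001

Γ_L=0.142857, Γ_S=-0.500000; launch V₁=3·150/200=2.250000
k=0 src: V=2.2500
k=1 load: inc=2.250000, refl=2.250000·0.142857=0.3214; V=0.000000+2.250000+0.321429=2.5714
k=2 src: inc=0.321429, refl=0.321429·-0.500000=-0.1607; V=2.250000+0.321429+-0.160714=2.4107
k=3 load: inc=-0.160714, refl=-0.160714·0.142857=-0.0230; V=2.571429+-0.160714+-0.022959=2.3878
k=4 src: inc=-0.022959, refl=-0.022959·-0.500000=0.0115; V=2.410714+-0.022959+0.011480=2.3992
k=5 load: inc=0.011480, refl=0.011480·0.142857=0.0016; V=2.387755+0.011480+0.001640=2.4009
k=6 src: inc=0.001640, refl=0.001640·-0.500000=-0.0008; V=2.399235+0.001640+-0.000820=2.4001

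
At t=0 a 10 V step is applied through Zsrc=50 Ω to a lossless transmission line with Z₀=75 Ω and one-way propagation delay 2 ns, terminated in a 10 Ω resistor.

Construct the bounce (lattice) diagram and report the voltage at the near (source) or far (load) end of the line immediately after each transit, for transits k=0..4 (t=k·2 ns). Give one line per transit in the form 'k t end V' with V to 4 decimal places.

0 0 source 6.0000
1 2 load 1.4118
2 4 source 2.3294
3 6 load 1.6277
4 8 source 1.7680

Γ_L=-0.764706, Γ_S=-0.200000; launch V₁=10·75/125=6.000000
k=0 src: V=6.0000
k=1 load: inc=6.000000, refl=6.000000·-0.764706=-4.5882; V=0.000000+6.000000+-4.588235=1.4118
k=2 src: inc=-4.588235, refl=-4.588235·-0.200000=0.9176; V=6.000000+-4.588235+0.917647=2.3294
k=3 load: inc=0.917647, refl=0.917647·-0.764706=-0.7017; V=1.411765+0.917647+-0.701730=1.6277
k=4 src: inc=-0.701730, refl=-0.701730·-0.200000=0.1403; V=2.329412+-0.701730+0.140346=1.7680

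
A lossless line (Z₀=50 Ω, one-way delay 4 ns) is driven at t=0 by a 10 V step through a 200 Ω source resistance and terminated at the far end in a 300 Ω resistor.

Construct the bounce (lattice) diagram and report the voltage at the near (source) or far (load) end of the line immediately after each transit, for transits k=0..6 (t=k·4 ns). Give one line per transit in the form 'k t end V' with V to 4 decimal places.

Γ_L=0.714286, Γ_S=0.600000; launch V₁=10·50/250=2.000000
k=0 src: V=2.0000
k=1 load: inc=2.000000, refl=2.000000·0.714286=1.4286; V=0.000000+2.000000+1.428571=3.4286
k=2 src: inc=1.428571, refl=1.428571·0.600000=0.8571; V=2.000000+1.428571+0.857143=4.2857
k=3 load: inc=0.857143, refl=0.857143·0.714286=0.6122; V=3.428571+0.857143+0.612245=4.8980
k=4 src: inc=0.612245, refl=0.612245·0.600000=0.3673; V=4.285714+0.612245+0.367347=5.2653
k=5 load: inc=0.367347, refl=0.367347·0.714286=0.2624; V=4.897959+0.367347+0.262391=5.5277
k=6 src: inc=0.262391, refl=0.262391·0.600000=0.1574; V=5.265306+0.262391+0.157434=5.6851

0 0 source 2.0000
1 4 load 3.4286
2 8 source 4.2857
3 12 load 4.8980
4 16 source 5.2653
5 20 load 5.5277
6 24 source 5.6851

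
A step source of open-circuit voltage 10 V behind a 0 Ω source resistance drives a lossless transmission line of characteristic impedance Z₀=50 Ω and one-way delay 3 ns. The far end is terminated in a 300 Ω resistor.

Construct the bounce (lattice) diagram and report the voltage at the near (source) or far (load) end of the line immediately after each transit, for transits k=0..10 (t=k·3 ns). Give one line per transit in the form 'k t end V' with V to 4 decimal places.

0 0 source 10.0000
1 3 load 17.1429
2 6 source 10.0000
3 9 load 4.8980
4 12 source 10.0000
5 15 load 13.6443
6 18 source 10.0000
7 21 load 7.3969
8 24 source 10.0000
9 27 load 11.8593
10 30 source 10.0000

Γ_L=0.714286, Γ_S=-1.000000; launch V₁=10·50/50=10.000000
k=0 src: V=10.0000
k=1 load: inc=10.000000, refl=10.000000·0.714286=7.1429; V=0.000000+10.000000+7.142857=17.1429
k=2 src: inc=7.142857, refl=7.142857·-1.000000=-7.1429; V=10.000000+7.142857+-7.142857=10.0000
k=3 load: inc=-7.142857, refl=-7.142857·0.714286=-5.1020; V=17.142857+-7.142857+-5.102041=4.8980
k=4 src: inc=-5.102041, refl=-5.102041·-1.000000=5.1020; V=10.000000+-5.102041+5.102041=10.0000
k=5 load: inc=5.102041, refl=5.102041·0.714286=3.6443; V=4.897959+5.102041+3.644315=13.6443
k=6 src: inc=3.644315, refl=3.644315·-1.000000=-3.6443; V=10.000000+3.644315+-3.644315=10.0000
k=7 load: inc=-3.644315, refl=-3.644315·0.714286=-2.6031; V=13.644315+-3.644315+-2.603082=7.3969
k=8 src: inc=-2.603082, refl=-2.603082·-1.000000=2.6031; V=10.000000+-2.603082+2.603082=10.0000
k=9 load: inc=2.603082, refl=2.603082·0.714286=1.8593; V=7.396918+2.603082+1.859344=11.8593
k=10 src: inc=1.859344, refl=1.859344·-1.000000=-1.8593; V=10.000000+1.859344+-1.859344=10.0000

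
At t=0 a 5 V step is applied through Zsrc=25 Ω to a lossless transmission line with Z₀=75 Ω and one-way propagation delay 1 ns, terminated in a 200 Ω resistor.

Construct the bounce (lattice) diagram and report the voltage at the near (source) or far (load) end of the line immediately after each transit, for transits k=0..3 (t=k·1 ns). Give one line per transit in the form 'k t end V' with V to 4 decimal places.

Γ_L=0.454545, Γ_S=-0.500000; launch V₁=5·75/100=3.750000
k=0 src: V=3.7500
k=1 load: inc=3.750000, refl=3.750000·0.454545=1.7045; V=0.000000+3.750000+1.704545=5.4545
k=2 src: inc=1.704545, refl=1.704545·-0.500000=-0.8523; V=3.750000+1.704545+-0.852273=4.6023
k=3 load: inc=-0.852273, refl=-0.852273·0.454545=-0.3874; V=5.454545+-0.852273+-0.387397=4.2149

0 0 source 3.7500
1 1 load 5.4545
2 2 source 4.6023
3 3 load 4.2149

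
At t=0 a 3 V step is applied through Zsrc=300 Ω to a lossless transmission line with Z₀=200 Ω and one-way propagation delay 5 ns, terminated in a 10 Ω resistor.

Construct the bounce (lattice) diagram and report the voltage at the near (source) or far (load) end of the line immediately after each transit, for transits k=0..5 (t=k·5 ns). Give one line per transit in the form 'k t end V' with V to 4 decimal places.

Γ_L=-0.904762, Γ_S=0.200000; launch V₁=3·200/500=1.200000
k=0 src: V=1.2000
k=1 load: inc=1.200000, refl=1.200000·-0.904762=-1.0857; V=0.000000+1.200000+-1.085714=0.1143
k=2 src: inc=-1.085714, refl=-1.085714·0.200000=-0.2171; V=1.200000+-1.085714+-0.217143=-0.1029
k=3 load: inc=-0.217143, refl=-0.217143·-0.904762=0.1965; V=0.114286+-0.217143+0.196463=0.0936
k=4 src: inc=0.196463, refl=0.196463·0.200000=0.0393; V=-0.102857+0.196463+0.039293=0.1329
k=5 load: inc=0.039293, refl=0.039293·-0.904762=-0.0356; V=0.093605+0.039293+-0.035550=0.0973

0 0 source 1.2000
1 5 load 0.1143
2 10 source -0.1029
3 15 load 0.0936
4 20 source 0.1329
5 25 load 0.0973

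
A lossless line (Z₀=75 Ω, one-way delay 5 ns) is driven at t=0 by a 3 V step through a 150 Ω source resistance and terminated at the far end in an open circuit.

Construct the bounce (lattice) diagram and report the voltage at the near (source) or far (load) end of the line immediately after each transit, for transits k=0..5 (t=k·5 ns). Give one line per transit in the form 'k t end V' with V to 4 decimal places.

Γ_L=1.000000, Γ_S=0.333333; launch V₁=3·75/225=1.000000
k=0 src: V=1.0000
k=1 load: inc=1.000000, refl=1.000000·1.000000=1.0000; V=0.000000+1.000000+1.000000=2.0000
k=2 src: inc=1.000000, refl=1.000000·0.333333=0.3333; V=1.000000+1.000000+0.333333=2.3333
k=3 load: inc=0.333333, refl=0.333333·1.000000=0.3333; V=2.000000+0.333333+0.333333=2.6667
k=4 src: inc=0.333333, refl=0.333333·0.333333=0.1111; V=2.333333+0.333333+0.111111=2.7778
k=5 load: inc=0.111111, refl=0.111111·1.000000=0.1111; V=2.666667+0.111111+0.111111=2.8889

0 0 source 1.0000
1 5 load 2.0000
2 10 source 2.3333
3 15 load 2.6667
4 20 source 2.7778
5 25 load 2.8889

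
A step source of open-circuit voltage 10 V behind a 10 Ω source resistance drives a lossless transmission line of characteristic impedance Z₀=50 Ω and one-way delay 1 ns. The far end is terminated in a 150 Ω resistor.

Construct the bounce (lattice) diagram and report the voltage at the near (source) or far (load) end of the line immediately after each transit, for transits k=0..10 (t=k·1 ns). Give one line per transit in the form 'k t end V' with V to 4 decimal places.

Γ_L=0.500000, Γ_S=-0.666667; launch V₁=10·50/60=8.333333
k=0 src: V=8.3333
k=1 load: inc=8.333333, refl=8.333333·0.500000=4.1667; V=0.000000+8.333333+4.166667=12.5000
k=2 src: inc=4.166667, refl=4.166667·-0.666667=-2.7778; V=8.333333+4.166667+-2.777778=9.7222
k=3 load: inc=-2.777778, refl=-2.777778·0.500000=-1.3889; V=12.500000+-2.777778+-1.388889=8.3333
k=4 src: inc=-1.388889, refl=-1.388889·-0.666667=0.9259; V=9.722222+-1.388889+0.925926=9.2593
k=5 load: inc=0.925926, refl=0.925926·0.500000=0.4630; V=8.333333+0.925926+0.462963=9.7222
k=6 src: inc=0.462963, refl=0.462963·-0.666667=-0.3086; V=9.259259+0.462963+-0.308642=9.4136
k=7 load: inc=-0.308642, refl=-0.308642·0.500000=-0.1543; V=9.722222+-0.308642+-0.154321=9.2593
k=8 src: inc=-0.154321, refl=-0.154321·-0.666667=0.1029; V=9.413580+-0.154321+0.102881=9.3621
k=9 load: inc=0.102881, refl=0.102881·0.500000=0.0514; V=9.259259+0.102881+0.051440=9.4136
k=10 src: inc=0.051440, refl=0.051440·-0.666667=-0.0343; V=9.362140+0.051440+-0.034294=9.3793

0 0 source 8.3333
1 1 load 12.5000
2 2 source 9.7222
3 3 load 8.3333
4 4 source 9.2593
5 5 load 9.7222
6 6 source 9.4136
7 7 load 9.2593
8 8 source 9.3621
9 9 load 9.4136
10 10 source 9.3793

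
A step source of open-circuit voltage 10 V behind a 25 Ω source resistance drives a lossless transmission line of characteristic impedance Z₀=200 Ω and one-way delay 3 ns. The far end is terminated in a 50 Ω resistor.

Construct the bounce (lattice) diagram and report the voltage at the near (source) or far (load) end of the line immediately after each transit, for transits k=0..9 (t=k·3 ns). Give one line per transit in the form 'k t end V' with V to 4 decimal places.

Γ_L=-0.600000, Γ_S=-0.777778; launch V₁=10·200/225=8.888889
k=0 src: V=8.8889
k=1 load: inc=8.888889, refl=8.888889·-0.600000=-5.3333; V=0.000000+8.888889+-5.333333=3.5556
k=2 src: inc=-5.333333, refl=-5.333333·-0.777778=4.1481; V=8.888889+-5.333333+4.148148=7.7037
k=3 load: inc=4.148148, refl=4.148148·-0.600000=-2.4889; V=3.555556+4.148148+-2.488889=5.2148
k=4 src: inc=-2.488889, refl=-2.488889·-0.777778=1.9358; V=7.703704+-2.488889+1.935802=7.1506
k=5 load: inc=1.935802, refl=1.935802·-0.600000=-1.1615; V=5.214815+1.935802+-1.161481=5.9891
k=6 src: inc=-1.161481, refl=-1.161481·-0.777778=0.9034; V=7.150617+-1.161481+0.903374=6.8925
k=7 load: inc=0.903374, refl=0.903374·-0.600000=-0.5420; V=5.989136+0.903374+-0.542025=6.3505
k=8 src: inc=-0.542025, refl=-0.542025·-0.777778=0.4216; V=6.892510+-0.542025+0.421575=6.7721
k=9 load: inc=0.421575, refl=0.421575·-0.600000=-0.2529; V=6.350486+0.421575+-0.252945=6.5191

0 0 source 8.8889
1 3 load 3.5556
2 6 source 7.7037
3 9 load 5.2148
4 12 source 7.1506
5 15 load 5.9891
6 18 source 6.8925
7 21 load 6.3505
8 24 source 6.7721
9 27 load 6.5191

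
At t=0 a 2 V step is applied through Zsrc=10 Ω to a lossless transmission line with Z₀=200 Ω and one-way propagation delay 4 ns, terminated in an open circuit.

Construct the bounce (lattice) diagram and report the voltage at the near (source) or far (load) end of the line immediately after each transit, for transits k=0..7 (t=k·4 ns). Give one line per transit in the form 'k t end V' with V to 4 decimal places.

0 0 source 1.9048
1 4 load 3.8095
2 8 source 2.0862
3 12 load 0.3628
4 16 source 1.9220
5 20 load 3.4813
6 24 source 2.0705
7 28 load 0.6598

Γ_L=1.000000, Γ_S=-0.904762; launch V₁=2·200/210=1.904762
k=0 src: V=1.9048
k=1 load: inc=1.904762, refl=1.904762·1.000000=1.9048; V=0.000000+1.904762+1.904762=3.8095
k=2 src: inc=1.904762, refl=1.904762·-0.904762=-1.7234; V=1.904762+1.904762+-1.723356=2.0862
k=3 load: inc=-1.723356, refl=-1.723356·1.000000=-1.7234; V=3.809524+-1.723356+-1.723356=0.3628
k=4 src: inc=-1.723356, refl=-1.723356·-0.904762=1.5592; V=2.086168+-1.723356+1.559227=1.9220
k=5 load: inc=1.559227, refl=1.559227·1.000000=1.5592; V=0.362812+1.559227+1.559227=3.4813
k=6 src: inc=1.559227, refl=1.559227·-0.904762=-1.4107; V=1.922039+1.559227+-1.410729=2.0705
k=7 load: inc=-1.410729, refl=-1.410729·1.000000=-1.4107; V=3.481266+-1.410729+-1.410729=0.6598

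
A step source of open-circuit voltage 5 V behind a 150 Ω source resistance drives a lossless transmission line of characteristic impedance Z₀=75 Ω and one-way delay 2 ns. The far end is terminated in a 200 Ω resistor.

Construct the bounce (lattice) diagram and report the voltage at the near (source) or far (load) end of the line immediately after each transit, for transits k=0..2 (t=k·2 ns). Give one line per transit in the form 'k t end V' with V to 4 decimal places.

Γ_L=0.454545, Γ_S=0.333333; launch V₁=5·75/225=1.666667
k=0 src: V=1.6667
k=1 load: inc=1.666667, refl=1.666667·0.454545=0.7576; V=0.000000+1.666667+0.757576=2.4242
k=2 src: inc=0.757576, refl=0.757576·0.333333=0.2525; V=1.666667+0.757576+0.252525=2.6768

0 0 source 1.6667
1 2 load 2.4242
2 4 source 2.6768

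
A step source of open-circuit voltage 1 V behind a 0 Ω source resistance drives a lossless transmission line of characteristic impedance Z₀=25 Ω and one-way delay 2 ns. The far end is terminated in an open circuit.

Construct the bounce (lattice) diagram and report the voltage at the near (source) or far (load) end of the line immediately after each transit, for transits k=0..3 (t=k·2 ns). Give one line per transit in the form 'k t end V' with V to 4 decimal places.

Γ_L=1.000000, Γ_S=-1.000000; launch V₁=1·25/25=1.000000
k=0 src: V=1.0000
k=1 load: inc=1.000000, refl=1.000000·1.000000=1.0000; V=0.000000+1.000000+1.000000=2.0000
k=2 src: inc=1.000000, refl=1.000000·-1.000000=-1.0000; V=1.000000+1.000000+-1.000000=1.0000
k=3 load: inc=-1.000000, refl=-1.000000·1.000000=-1.0000; V=2.000000+-1.000000+-1.000000=0.0000

0 0 source 1.0000
1 2 load 2.0000
2 4 source 1.0000
3 6 load 0.0000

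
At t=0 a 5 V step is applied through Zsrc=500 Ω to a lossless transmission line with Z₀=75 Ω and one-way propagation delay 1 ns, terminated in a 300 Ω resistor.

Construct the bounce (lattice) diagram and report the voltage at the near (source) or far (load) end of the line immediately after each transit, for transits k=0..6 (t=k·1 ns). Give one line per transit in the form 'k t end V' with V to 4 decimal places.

0 0 source 0.6522
1 1 load 1.0435
2 2 source 1.3327
3 3 load 1.5062
4 4 source 1.6345
5 5 load 1.7115
6 6 source 1.7683

Γ_L=0.600000, Γ_S=0.739130; launch V₁=5·75/575=0.652174
k=0 src: V=0.6522
k=1 load: inc=0.652174, refl=0.652174·0.600000=0.3913; V=0.000000+0.652174+0.391304=1.0435
k=2 src: inc=0.391304, refl=0.391304·0.739130=0.2892; V=0.652174+0.391304+0.289225=1.3327
k=3 load: inc=0.289225, refl=0.289225·0.600000=0.1735; V=1.043478+0.289225+0.173535=1.5062
k=4 src: inc=0.173535, refl=0.173535·0.739130=0.1283; V=1.332703+0.173535+0.128265=1.6345
k=5 load: inc=0.128265, refl=0.128265·0.600000=0.0770; V=1.506238+0.128265+0.076959=1.7115
k=6 src: inc=0.076959, refl=0.076959·0.739130=0.0569; V=1.634503+0.076959+0.056883=1.7683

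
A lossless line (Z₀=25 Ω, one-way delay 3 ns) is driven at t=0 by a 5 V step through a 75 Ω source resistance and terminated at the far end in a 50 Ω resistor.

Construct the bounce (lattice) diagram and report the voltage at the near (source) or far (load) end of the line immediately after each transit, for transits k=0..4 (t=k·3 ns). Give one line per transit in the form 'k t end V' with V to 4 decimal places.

Γ_L=0.333333, Γ_S=0.500000; launch V₁=5·25/100=1.250000
k=0 src: V=1.2500
k=1 load: inc=1.250000, refl=1.250000·0.333333=0.4167; V=0.000000+1.250000+0.416667=1.6667
k=2 src: inc=0.416667, refl=0.416667·0.500000=0.2083; V=1.250000+0.416667+0.208333=1.8750
k=3 load: inc=0.208333, refl=0.208333·0.333333=0.0694; V=1.666667+0.208333+0.069444=1.9444
k=4 src: inc=0.069444, refl=0.069444·0.500000=0.0347; V=1.875000+0.069444+0.034722=1.9792

0 0 source 1.2500
1 3 load 1.6667
2 6 source 1.8750
3 9 load 1.9444
4 12 source 1.9792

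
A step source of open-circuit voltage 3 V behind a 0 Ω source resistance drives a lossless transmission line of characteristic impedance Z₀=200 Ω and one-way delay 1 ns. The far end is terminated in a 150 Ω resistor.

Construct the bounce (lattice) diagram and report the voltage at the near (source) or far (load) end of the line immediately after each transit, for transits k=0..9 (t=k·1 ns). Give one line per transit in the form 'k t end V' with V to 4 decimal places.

Γ_L=-0.142857, Γ_S=-1.000000; launch V₁=3·200/200=3.000000
k=0 src: V=3.0000
k=1 load: inc=3.000000, refl=3.000000·-0.142857=-0.4286; V=0.000000+3.000000+-0.428571=2.5714
k=2 src: inc=-0.428571, refl=-0.428571·-1.000000=0.4286; V=3.000000+-0.428571+0.428571=3.0000
k=3 load: inc=0.428571, refl=0.428571·-0.142857=-0.0612; V=2.571429+0.428571+-0.061224=2.9388
k=4 src: inc=-0.061224, refl=-0.061224·-1.000000=0.0612; V=3.000000+-0.061224+0.061224=3.0000
k=5 load: inc=0.061224, refl=0.061224·-0.142857=-0.0087; V=2.938776+0.061224+-0.008746=2.9913
k=6 src: inc=-0.008746, refl=-0.008746·-1.000000=0.0087; V=3.000000+-0.008746+0.008746=3.0000
k=7 load: inc=0.008746, refl=0.008746·-0.142857=-0.0012; V=2.991254+0.008746+-0.001249=2.9988
k=8 src: inc=-0.001249, refl=-0.001249·-1.000000=0.0012; V=3.000000+-0.001249+0.001249=3.0000
k=9 load: inc=0.001249, refl=0.001249·-0.142857=-0.0002; V=2.998751+0.001249+-0.000178=2.9998

0 0 source 3.0000
1 1 load 2.5714
2 2 source 3.0000
3 3 load 2.9388
4 4 source 3.0000
5 5 load 2.9913
6 6 source 3.0000
7 7 load 2.9988
8 8 source 3.0000
9 9 load 2.9998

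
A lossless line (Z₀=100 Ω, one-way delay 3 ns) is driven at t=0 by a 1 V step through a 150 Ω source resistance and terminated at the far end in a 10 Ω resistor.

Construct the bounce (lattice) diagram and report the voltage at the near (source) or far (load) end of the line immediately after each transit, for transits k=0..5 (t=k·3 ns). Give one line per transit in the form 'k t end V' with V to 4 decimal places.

0 0 source 0.4000
1 3 load 0.0727
2 6 source 0.0073
3 9 load 0.0608
4 12 source 0.0715
5 15 load 0.0628

Γ_L=-0.818182, Γ_S=0.200000; launch V₁=1·100/250=0.400000
k=0 src: V=0.4000
k=1 load: inc=0.400000, refl=0.400000·-0.818182=-0.3273; V=0.000000+0.400000+-0.327273=0.0727
k=2 src: inc=-0.327273, refl=-0.327273·0.200000=-0.0655; V=0.400000+-0.327273+-0.065455=0.0073
k=3 load: inc=-0.065455, refl=-0.065455·-0.818182=0.0536; V=0.072727+-0.065455+0.053554=0.0608
k=4 src: inc=0.053554, refl=0.053554·0.200000=0.0107; V=0.007273+0.053554+0.010711=0.0715
k=5 load: inc=0.010711, refl=0.010711·-0.818182=-0.0088; V=0.060826+0.010711+-0.008763=0.0628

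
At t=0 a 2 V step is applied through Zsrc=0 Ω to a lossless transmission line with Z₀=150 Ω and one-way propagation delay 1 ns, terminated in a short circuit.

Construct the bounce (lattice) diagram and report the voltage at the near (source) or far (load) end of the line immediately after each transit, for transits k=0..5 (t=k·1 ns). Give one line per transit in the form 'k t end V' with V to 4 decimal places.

0 0 source 2.0000
1 1 load 0.0000
2 2 source 2.0000
3 3 load 0.0000
4 4 source 2.0000
5 5 load 0.0000

Γ_L=-1.000000, Γ_S=-1.000000; launch V₁=2·150/150=2.000000
k=0 src: V=2.0000
k=1 load: inc=2.000000, refl=2.000000·-1.000000=-2.0000; V=0.000000+2.000000+-2.000000=0.0000
k=2 src: inc=-2.000000, refl=-2.000000·-1.000000=2.0000; V=2.000000+-2.000000+2.000000=2.0000
k=3 load: inc=2.000000, refl=2.000000·-1.000000=-2.0000; V=0.000000+2.000000+-2.000000=0.0000
k=4 src: inc=-2.000000, refl=-2.000000·-1.000000=2.0000; V=2.000000+-2.000000+2.000000=2.0000
k=5 load: inc=2.000000, refl=2.000000·-1.000000=-2.0000; V=0.000000+2.000000+-2.000000=0.0000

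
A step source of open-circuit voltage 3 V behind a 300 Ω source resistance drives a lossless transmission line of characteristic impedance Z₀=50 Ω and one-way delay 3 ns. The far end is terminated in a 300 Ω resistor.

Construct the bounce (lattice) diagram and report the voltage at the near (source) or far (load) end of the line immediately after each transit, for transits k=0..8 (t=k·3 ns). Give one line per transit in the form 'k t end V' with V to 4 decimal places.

0 0 source 0.4286
1 3 load 0.7347
2 6 source 0.9534
3 9 load 1.1095
4 12 source 1.2211
5 15 load 1.3008
6 18 source 1.3577
7 21 load 1.3984
8 24 source 1.4274

Γ_L=0.714286, Γ_S=0.714286; launch V₁=3·50/350=0.428571
k=0 src: V=0.4286
k=1 load: inc=0.428571, refl=0.428571·0.714286=0.3061; V=0.000000+0.428571+0.306122=0.7347
k=2 src: inc=0.306122, refl=0.306122·0.714286=0.2187; V=0.428571+0.306122+0.218659=0.9534
k=3 load: inc=0.218659, refl=0.218659·0.714286=0.1562; V=0.734694+0.218659+0.156185=1.1095
k=4 src: inc=0.156185, refl=0.156185·0.714286=0.1116; V=0.953353+0.156185+0.111561=1.2211
k=5 load: inc=0.111561, refl=0.111561·0.714286=0.0797; V=1.109538+0.111561+0.079686=1.3008
k=6 src: inc=0.079686, refl=0.079686·0.714286=0.0569; V=1.221098+0.079686+0.056919=1.3577
k=7 load: inc=0.056919, refl=0.056919·0.714286=0.0407; V=1.300785+0.056919+0.040656=1.3984
k=8 src: inc=0.040656, refl=0.040656·0.714286=0.0290; V=1.357703+0.040656+0.029040=1.4274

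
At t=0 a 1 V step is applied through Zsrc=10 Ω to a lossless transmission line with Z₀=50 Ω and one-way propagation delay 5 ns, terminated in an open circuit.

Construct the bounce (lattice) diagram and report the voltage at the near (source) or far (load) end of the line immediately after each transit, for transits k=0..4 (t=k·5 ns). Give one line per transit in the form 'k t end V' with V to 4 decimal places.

0 0 source 0.8333
1 5 load 1.6667
2 10 source 1.1111
3 15 load 0.5556
4 20 source 0.9259

Γ_L=1.000000, Γ_S=-0.666667; launch V₁=1·50/60=0.833333
k=0 src: V=0.8333
k=1 load: inc=0.833333, refl=0.833333·1.000000=0.8333; V=0.000000+0.833333+0.833333=1.6667
k=2 src: inc=0.833333, refl=0.833333·-0.666667=-0.5556; V=0.833333+0.833333+-0.555556=1.1111
k=3 load: inc=-0.555556, refl=-0.555556·1.000000=-0.5556; V=1.666667+-0.555556+-0.555556=0.5556
k=4 src: inc=-0.555556, refl=-0.555556·-0.666667=0.3704; V=1.111111+-0.555556+0.370370=0.9259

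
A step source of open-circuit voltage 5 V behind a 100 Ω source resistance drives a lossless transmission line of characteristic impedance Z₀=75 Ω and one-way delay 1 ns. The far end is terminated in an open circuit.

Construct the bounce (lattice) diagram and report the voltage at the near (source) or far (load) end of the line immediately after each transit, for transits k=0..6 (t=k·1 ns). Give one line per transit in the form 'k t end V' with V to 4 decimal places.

Γ_L=1.000000, Γ_S=0.142857; launch V₁=5·75/175=2.142857
k=0 src: V=2.1429
k=1 load: inc=2.142857, refl=2.142857·1.000000=2.1429; V=0.000000+2.142857+2.142857=4.2857
k=2 src: inc=2.142857, refl=2.142857·0.142857=0.3061; V=2.142857+2.142857+0.306122=4.5918
k=3 load: inc=0.306122, refl=0.306122·1.000000=0.3061; V=4.285714+0.306122+0.306122=4.8980
k=4 src: inc=0.306122, refl=0.306122·0.142857=0.0437; V=4.591837+0.306122+0.043732=4.9417
k=5 load: inc=0.043732, refl=0.043732·1.000000=0.0437; V=4.897959+0.043732+0.043732=4.9854
k=6 src: inc=0.043732, refl=0.043732·0.142857=0.0062; V=4.941691+0.043732+0.006247=4.9917

0 0 source 2.1429
1 1 load 4.2857
2 2 source 4.5918
3 3 load 4.8980
4 4 source 4.9417
5 5 load 4.9854
6 6 source 4.9917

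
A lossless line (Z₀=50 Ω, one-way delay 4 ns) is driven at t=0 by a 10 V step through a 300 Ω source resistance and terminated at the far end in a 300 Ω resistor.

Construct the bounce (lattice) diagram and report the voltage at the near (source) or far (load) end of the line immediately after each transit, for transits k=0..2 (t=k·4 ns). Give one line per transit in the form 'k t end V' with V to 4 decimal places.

0 0 source 1.4286
1 4 load 2.4490
2 8 source 3.1778

Γ_L=0.714286, Γ_S=0.714286; launch V₁=10·50/350=1.428571
k=0 src: V=1.4286
k=1 load: inc=1.428571, refl=1.428571·0.714286=1.0204; V=0.000000+1.428571+1.020408=2.4490
k=2 src: inc=1.020408, refl=1.020408·0.714286=0.7289; V=1.428571+1.020408+0.728863=3.1778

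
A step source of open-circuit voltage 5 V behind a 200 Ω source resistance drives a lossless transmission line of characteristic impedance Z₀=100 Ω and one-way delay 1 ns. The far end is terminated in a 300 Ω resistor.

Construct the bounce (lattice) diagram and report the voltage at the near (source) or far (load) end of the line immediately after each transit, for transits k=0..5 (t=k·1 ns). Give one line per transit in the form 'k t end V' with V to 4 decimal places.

Γ_L=0.500000, Γ_S=0.333333; launch V₁=5·100/300=1.666667
k=0 src: V=1.6667
k=1 load: inc=1.666667, refl=1.666667·0.500000=0.8333; V=0.000000+1.666667+0.833333=2.5000
k=2 src: inc=0.833333, refl=0.833333·0.333333=0.2778; V=1.666667+0.833333+0.277778=2.7778
k=3 load: inc=0.277778, refl=0.277778·0.500000=0.1389; V=2.500000+0.277778+0.138889=2.9167
k=4 src: inc=0.138889, refl=0.138889·0.333333=0.0463; V=2.777778+0.138889+0.046296=2.9630
k=5 load: inc=0.046296, refl=0.046296·0.500000=0.0231; V=2.916667+0.046296+0.023148=2.9861

0 0 source 1.6667
1 1 load 2.5000
2 2 source 2.7778
3 3 load 2.9167
4 4 source 2.9630
5 5 load 2.9861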